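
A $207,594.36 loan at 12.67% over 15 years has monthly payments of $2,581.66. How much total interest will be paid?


Total paid over the life of the loan = PMT × n.
Total paid = $2,581.66 × 180 = $464,698.80
Total interest = total paid − principal = $464,698.80 − $207,594.36 = $257,104.44

Total interest = (PMT × n) - PV = $257,104.44


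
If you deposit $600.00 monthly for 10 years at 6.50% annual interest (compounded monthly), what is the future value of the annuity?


Future value of an ordinary annuity: FV = PMT × ((1 + r)^n − 1) / r
Monthly rate r = 0.065/12 ≈ 0.00541667, n = 120
FV = $600.00 × ((1 + 0.065/12)^120 − 1) / (0.065/12)
FV = $600.00 × 168.403154
FV = $101,041.89

FV = PMT × ((1+r)^n - 1)/r = $101,041.89


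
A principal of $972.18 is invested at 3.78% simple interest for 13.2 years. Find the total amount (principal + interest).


Total amount formula: A = P(1 + rt) = P + P·r·t
Interest: I = P × r × t = $972.18 × 0.0378 × 13.2 = $485.08
A = P + I = $972.18 + $485.08 = $1,457.26

A = P + I = P(1 + rt) = $1,457.26


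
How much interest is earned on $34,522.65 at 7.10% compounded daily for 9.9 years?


Compound interest earned = final amount − principal.
A = P(1 + r/n)^(nt) = $34,522.65 × (1 + 0.071/365)^(365 × 9.9) = $69,717.22
Interest = A − P = $69,717.22 − $34,522.65 = $35,194.57

Interest = A - P = $35,194.57


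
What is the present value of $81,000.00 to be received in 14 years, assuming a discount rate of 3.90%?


Present value formula: PV = FV / (1 + r)^t
PV = $81,000.00 / (1 + 0.039)^14
PV = $81,000.00 / 1.70851055
PV = $47,409.72

PV = FV / (1 + r)^t = $47,409.72


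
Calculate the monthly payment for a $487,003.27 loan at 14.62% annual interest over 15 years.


Loan payment formula: PMT = PV × r / (1 − (1 + r)^(−n))
Monthly rate r = 0.1462/12 ≈ 0.01218333, n = 180 months
Denominator: 1 − (1 + 0.1462/12)^(−180) = 0.886930
PMT = $487,003.27 × (0.1462/12) / 0.886930
PMT = $6,689.73 per month

PMT = PV × r / (1-(1+r)^(-n)) = $6,689.73/month


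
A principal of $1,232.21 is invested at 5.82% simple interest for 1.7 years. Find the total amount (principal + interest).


Total amount formula: A = P(1 + rt) = P + P·r·t
Interest: I = P × r × t = $1,232.21 × 0.0582 × 1.7 = $121.91
A = P + I = $1,232.21 + $121.91 = $1,354.12

A = P + I = P(1 + rt) = $1,354.12


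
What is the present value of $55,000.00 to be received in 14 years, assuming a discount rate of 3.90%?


Present value formula: PV = FV / (1 + r)^t
PV = $55,000.00 / (1 + 0.039)^14
PV = $55,000.00 / 1.7085106
PV = $32,191.78

PV = FV / (1 + r)^t = $32,191.78


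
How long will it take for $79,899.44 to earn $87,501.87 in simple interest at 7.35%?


Rearrange the simple interest formula for t:
I = P × r × t  ⇒  t = I / (P × r)
t = $87,501.87 / ($79,899.44 × 0.0735)
t = 14.9

t = I/(P×r) = 14.9 years


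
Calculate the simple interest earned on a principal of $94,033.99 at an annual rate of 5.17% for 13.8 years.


Simple interest formula: I = P × r × t
I = $94,033.99 × 0.0517 × 13.8
I = $67,089.49

I = P × r × t = $67,089.49


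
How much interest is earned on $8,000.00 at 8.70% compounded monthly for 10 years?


Compound interest earned = final amount − principal.
A = P(1 + r/n)^(nt) = $8,000.00 × (1 + 0.087/12)^(12 × 10) = $19,035.45
Interest = A − P = $19,035.45 − $8,000.00 = $11,035.45

Interest = A - P = $11,035.45


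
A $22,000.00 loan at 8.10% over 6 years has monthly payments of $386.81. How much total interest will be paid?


Total paid over the life of the loan = PMT × n.
Total paid = $386.81 × 72 = $27,850.32
Total interest = total paid − principal = $27,850.32 − $22,000.00 = $5,850.32

Total interest = (PMT × n) - PV = $5,850.32


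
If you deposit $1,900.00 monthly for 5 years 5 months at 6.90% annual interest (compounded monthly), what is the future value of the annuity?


Future value of an ordinary annuity: FV = PMT × ((1 + r)^n − 1) / r
Monthly rate r = 0.069/12 = 0.00575, n = 65
FV = $1,900.00 × ((1 + 0.069/12)^65 − 1) / (0.069/12)
FV = $1,900.00 × 78.542456
FV = $149,230.67

FV = PMT × ((1+r)^n - 1)/r = $149,230.67


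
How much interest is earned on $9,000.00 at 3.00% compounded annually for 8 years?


Compound interest earned = final amount − principal.
A = P(1 + r/n)^(nt) = $9,000.00 × (1 + 0.03/1)^(1 × 8) = $11,400.93
Interest = A − P = $11,400.93 − $9,000.00 = $2,400.93

Interest = A - P = $2,400.93


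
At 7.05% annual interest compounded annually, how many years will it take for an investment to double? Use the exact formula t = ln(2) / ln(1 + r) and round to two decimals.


Doubling condition: (1 + r)^t = 2
Take ln of both sides: t × ln(1 + r) = ln(2)
t = ln(2) / ln(1 + r)
t = 0.693147 / 0.068126
t = 10.17

t = ln(2) / ln(1 + r) = 10.17 years


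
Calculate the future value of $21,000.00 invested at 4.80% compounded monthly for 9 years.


Compound interest formula: A = P(1 + r/n)^(nt)
A = $21,000.00 × (1 + 0.048/12)^(12 × 9)
Growth factor: (1 + 0.048/12)^108 = 1.5390084
A = $21,000.00 × 1.5390084
A = $32,319.18

A = P(1 + r/n)^(nt) = $32,319.18


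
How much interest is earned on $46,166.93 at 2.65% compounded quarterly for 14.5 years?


Compound interest earned = final amount − principal.
A = P(1 + r/n)^(nt) = $46,166.93 × (1 + 0.0265/4)^(4 × 14.5) = $67,710.85
Interest = A − P = $67,710.85 − $46,166.93 = $21,543.92

Interest = A - P = $21,543.92


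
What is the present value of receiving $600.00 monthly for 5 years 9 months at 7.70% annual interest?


Present value of an ordinary annuity: PV = PMT × (1 − (1 + r)^(−n)) / r
Monthly rate r = 0.077/12 ≈ 0.00641667, n = 69
PV = $600.00 × (1 − (1 + 0.077/12)^(−69)) / (0.077/12)
PV = $600.00 × 55.608803
PV = $33,365.28

PV = PMT × (1-(1+r)^(-n))/r = $33,365.28


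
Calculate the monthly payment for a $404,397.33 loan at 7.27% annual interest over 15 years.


Loan payment formula: PMT = PV × r / (1 − (1 + r)^(−n))
Monthly rate r = 0.0727/12 ≈ 0.00605833, n = 180 months
Denominator: 1 − (1 + 0.0727/12)^(−180) = 0.662844
PMT = $404,397.33 × (0.0727/12) / 0.662844
PMT = $3,696.15 per month

PMT = PV × r / (1-(1+r)^(-n)) = $3,696.15/month


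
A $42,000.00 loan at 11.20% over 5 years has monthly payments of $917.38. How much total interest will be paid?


Total paid over the life of the loan = PMT × n.
Total paid = $917.38 × 60 = $55,042.80
Total interest = total paid − principal = $55,042.80 − $42,000.00 = $13,042.80

Total interest = (PMT × n) - PV = $13,042.80


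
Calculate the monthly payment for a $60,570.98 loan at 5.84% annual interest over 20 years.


Loan payment formula: PMT = PV × r / (1 − (1 + r)^(−n))
Monthly rate r = 0.0584/12 ≈ 0.00486667, n = 240 months
Denominator: 1 − (1 + 0.0584/12)^(−240) = 0.688129
PMT = $60,570.98 × (0.0584/12) / 0.688129
PMT = $428.38 per month

PMT = PV × r / (1-(1+r)^(-n)) = $428.38/month


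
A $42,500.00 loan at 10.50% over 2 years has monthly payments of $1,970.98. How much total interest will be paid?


Total paid over the life of the loan = PMT × n.
Total paid = $1,970.98 × 24 = $47,303.52
Total interest = total paid − principal = $47,303.52 − $42,500.00 = $4,803.52

Total interest = (PMT × n) - PV = $4,803.52


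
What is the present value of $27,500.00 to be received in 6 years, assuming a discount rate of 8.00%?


Present value formula: PV = FV / (1 + r)^t
PV = $27,500.00 / (1 + 0.08)^6
PV = $27,500.00 / 1.5868743
PV = $17,329.66

PV = FV / (1 + r)^t = $17,329.66


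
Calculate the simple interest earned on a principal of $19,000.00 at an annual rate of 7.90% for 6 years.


Simple interest formula: I = P × r × t
I = $19,000.00 × 0.079 × 6
I = $9,006.00

I = P × r × t = $9,006.00


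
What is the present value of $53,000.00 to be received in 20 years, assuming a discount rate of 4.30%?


Present value formula: PV = FV / (1 + r)^t
PV = $53,000.00 / (1 + 0.043)^20
PV = $53,000.00 / 2.3210589
PV = $22,834.41

PV = FV / (1 + r)^t = $22,834.41


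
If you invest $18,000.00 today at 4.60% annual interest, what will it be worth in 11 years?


Future value formula: FV = PV × (1 + r)^t
FV = $18,000.00 × (1 + 0.046)^11
FV = $18,000.00 × 1.640018
FV = $29,520.32

FV = PV × (1 + r)^t = $29,520.32


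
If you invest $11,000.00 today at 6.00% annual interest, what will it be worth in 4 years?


Future value formula: FV = PV × (1 + r)^t
FV = $11,000.00 × (1 + 0.06)^4
FV = $11,000.00 × 1.262477
FV = $13,887.25

FV = PV × (1 + r)^t = $13,887.25


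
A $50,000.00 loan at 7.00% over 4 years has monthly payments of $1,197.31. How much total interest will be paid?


Total paid over the life of the loan = PMT × n.
Total paid = $1,197.31 × 48 = $57,470.88
Total interest = total paid − principal = $57,470.88 − $50,000.00 = $7,470.88

Total interest = (PMT × n) - PV = $7,470.88


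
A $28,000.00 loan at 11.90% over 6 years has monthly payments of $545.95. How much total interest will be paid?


Total paid over the life of the loan = PMT × n.
Total paid = $545.95 × 72 = $39,308.40
Total interest = total paid − principal = $39,308.40 − $28,000.00 = $11,308.40

Total interest = (PMT × n) - PV = $11,308.40


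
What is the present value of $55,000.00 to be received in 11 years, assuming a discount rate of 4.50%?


Present value formula: PV = FV / (1 + r)^t
PV = $55,000.00 / (1 + 0.045)^11
PV = $55,000.00 / 1.622853
PV = $33,890.93

PV = FV / (1 + r)^t = $33,890.93


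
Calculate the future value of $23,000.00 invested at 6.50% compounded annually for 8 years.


Compound interest formula: A = P(1 + r/n)^(nt)
A = $23,000.00 × (1 + 0.065/1)^(1 × 8)
Growth factor: (1 + 0.065/1)^8 = 1.6549957
A = $23,000.00 × 1.6549957
A = $38,064.90

A = P(1 + r/n)^(nt) = $38,064.90


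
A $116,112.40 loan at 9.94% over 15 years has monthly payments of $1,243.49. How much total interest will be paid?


Total paid over the life of the loan = PMT × n.
Total paid = $1,243.49 × 180 = $223,828.20
Total interest = total paid − principal = $223,828.20 − $116,112.40 = $107,715.80

Total interest = (PMT × n) - PV = $107,715.80


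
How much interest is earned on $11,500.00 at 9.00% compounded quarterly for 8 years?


Compound interest earned = final amount − principal.
A = P(1 + r/n)^(nt) = $11,500.00 × (1 + 0.09/4)^(4 × 8) = $23,438.18
Interest = A − P = $23,438.18 − $11,500.00 = $11,938.18

Interest = A - P = $11,938.18


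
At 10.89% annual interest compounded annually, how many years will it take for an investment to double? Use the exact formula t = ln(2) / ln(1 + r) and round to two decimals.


Doubling condition: (1 + r)^t = 2
Take ln of both sides: t × ln(1 + r) = ln(2)
t = ln(2) / ln(1 + r)
t = 0.693147 / 0.103369
t = 6.71

t = ln(2) / ln(1 + r) = 6.71 years


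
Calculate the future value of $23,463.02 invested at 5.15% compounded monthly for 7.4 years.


Compound interest formula: A = P(1 + r/n)^(nt)
A = $23,463.02 × (1 + 0.0515/12)^(12 × 7.4)
Growth factor: (1 + 0.0515/12)^88.8 = 1.462701
A = $23,463.02 × 1.462701
A = $34,319.38

A = P(1 + r/n)^(nt) = $34,319.38


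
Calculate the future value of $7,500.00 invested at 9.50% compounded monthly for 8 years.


Compound interest formula: A = P(1 + r/n)^(nt)
A = $7,500.00 × (1 + 0.095/12)^(12 × 8)
Growth factor: (1 + 0.095/12)^96 = 2.131887
A = $7,500.00 × 2.131887
A = $15,989.15

A = P(1 + r/n)^(nt) = $15,989.15


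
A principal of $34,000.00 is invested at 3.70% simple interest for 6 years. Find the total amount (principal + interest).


Total amount formula: A = P(1 + rt) = P + P·r·t
Interest: I = P × r × t = $34,000.00 × 0.037 × 6 = $7,548.00
A = P + I = $34,000.00 + $7,548.00 = $41,548.00

A = P + I = P(1 + rt) = $41,548.00


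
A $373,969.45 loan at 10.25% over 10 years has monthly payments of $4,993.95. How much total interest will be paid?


Total paid over the life of the loan = PMT × n.
Total paid = $4,993.95 × 120 = $599,274.00
Total interest = total paid − principal = $599,274.00 − $373,969.45 = $225,304.55

Total interest = (PMT × n) - PV = $225,304.55


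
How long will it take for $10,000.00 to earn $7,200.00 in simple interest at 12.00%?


Rearrange the simple interest formula for t:
I = P × r × t  ⇒  t = I / (P × r)
t = $7,200.00 / ($10,000.00 × 0.12)
t = 6

t = I/(P×r) = 6 years


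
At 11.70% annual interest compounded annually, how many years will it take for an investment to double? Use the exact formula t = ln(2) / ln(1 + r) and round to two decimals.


Doubling condition: (1 + r)^t = 2
Take ln of both sides: t × ln(1 + r) = ln(2)
t = ln(2) / ln(1 + r)
t = 0.693147 / 0.110647
t = 6.26

t = ln(2) / ln(1 + r) = 6.26 years


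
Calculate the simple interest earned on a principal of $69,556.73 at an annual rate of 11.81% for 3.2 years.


Simple interest formula: I = P × r × t
I = $69,556.73 × 0.1181 × 3.2
I = $26,286.88

I = P × r × t = $26,286.88


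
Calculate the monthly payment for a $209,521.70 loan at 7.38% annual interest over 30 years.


Loan payment formula: PMT = PV × r / (1 − (1 + r)^(−n))
Monthly rate r = 0.0738/12 = 0.00615, n = 360 months
Denominator: 1 − (1 + 0.0738/12)^(−360) = 0.889994
PMT = $209,521.70 × (0.0738/12) / 0.889994
PMT = $1,447.83 per month

PMT = PV × r / (1-(1+r)^(-n)) = $1,447.83/month


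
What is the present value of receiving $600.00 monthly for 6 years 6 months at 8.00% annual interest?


Present value of an ordinary annuity: PV = PMT × (1 − (1 + r)^(−n)) / r
Monthly rate r = 0.08/12 ≈ 0.00666667, n = 78
PV = $600.00 × (1 − (1 + 0.08/12)^(−78)) / (0.08/12)
PV = $600.00 × 60.667893
PV = $36,400.74

PV = PMT × (1-(1+r)^(-n))/r = $36,400.74


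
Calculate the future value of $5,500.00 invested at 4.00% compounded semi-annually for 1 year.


Compound interest formula: A = P(1 + r/n)^(nt)
A = $5,500.00 × (1 + 0.04/2)^(2 × 1)
Growth factor: (1 + 0.04/2)^2 = 1.040400
A = $5,500.00 × 1.040400
A = $5,722.20

A = P(1 + r/n)^(nt) = $5,722.20


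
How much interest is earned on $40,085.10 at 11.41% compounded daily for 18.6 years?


Compound interest earned = final amount − principal.
A = P(1 + r/n)^(nt) = $40,085.10 × (1 + 0.1141/365)^(365 × 18.6) = $334,599.08
Interest = A − P = $334,599.08 − $40,085.10 = $294,513.98

Interest = A - P = $294,513.98


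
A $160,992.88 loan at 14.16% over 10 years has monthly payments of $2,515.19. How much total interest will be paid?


Total paid over the life of the loan = PMT × n.
Total paid = $2,515.19 × 120 = $301,822.80
Total interest = total paid − principal = $301,822.80 − $160,992.88 = $140,829.92

Total interest = (PMT × n) - PV = $140,829.92


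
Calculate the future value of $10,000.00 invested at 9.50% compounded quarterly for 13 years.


Compound interest formula: A = P(1 + r/n)^(nt)
A = $10,000.00 × (1 + 0.095/4)^(4 × 13)
Growth factor: (1 + 0.095/4)^52 = 3.389094
A = $10,000.00 × 3.389094
A = $33,890.94

A = P(1 + r/n)^(nt) = $33,890.94


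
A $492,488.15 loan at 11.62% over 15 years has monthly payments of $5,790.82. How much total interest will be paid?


Total paid over the life of the loan = PMT × n.
Total paid = $5,790.82 × 180 = $1,042,347.60
Total interest = total paid − principal = $1,042,347.60 − $492,488.15 = $549,859.45

Total interest = (PMT × n) - PV = $549,859.45


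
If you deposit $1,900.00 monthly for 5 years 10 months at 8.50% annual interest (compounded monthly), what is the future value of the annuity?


Future value of an ordinary annuity: FV = PMT × ((1 + r)^n − 1) / r
Monthly rate r = 0.085/12 ≈ 0.00708333, n = 70
FV = $1,900.00 × ((1 + 0.085/12)^70 − 1) / (0.085/12)
FV = $1,900.00 × 90.211581
FV = $171,402.00

FV = PMT × ((1+r)^n - 1)/r = $171,402.00


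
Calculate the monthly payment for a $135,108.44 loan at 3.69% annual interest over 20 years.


Loan payment formula: PMT = PV × r / (1 − (1 + r)^(−n))
Monthly rate r = 0.0369/12 = 0.003075, n = 240 months
Denominator: 1 − (1 + 0.0369/12)^(−240) = 0.521389
PMT = $135,108.44 × (0.0369/12) / 0.521389
PMT = $796.83 per month

PMT = PV × r / (1-(1+r)^(-n)) = $796.83/month


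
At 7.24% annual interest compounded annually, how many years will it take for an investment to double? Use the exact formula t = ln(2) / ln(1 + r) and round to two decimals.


Doubling condition: (1 + r)^t = 2
Take ln of both sides: t × ln(1 + r) = ln(2)
t = ln(2) / ln(1 + r)
t = 0.693147 / 0.069899
t = 9.92

t = ln(2) / ln(1 + r) = 9.92 years


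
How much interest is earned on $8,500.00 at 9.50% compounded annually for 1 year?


Compound interest earned = final amount − principal.
A = P(1 + r/n)^(nt) = $8,500.00 × (1 + 0.095/1)^(1 × 1) = $9,307.50
Interest = A − P = $9,307.50 − $8,500.00 = $807.50

Interest = A - P = $807.50


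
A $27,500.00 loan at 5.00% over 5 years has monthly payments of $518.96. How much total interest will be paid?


Total paid over the life of the loan = PMT × n.
Total paid = $518.96 × 60 = $31,137.60
Total interest = total paid − principal = $31,137.60 − $27,500.00 = $3,637.60

Total interest = (PMT × n) - PV = $3,637.60


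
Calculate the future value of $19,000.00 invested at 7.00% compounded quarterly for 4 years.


Compound interest formula: A = P(1 + r/n)^(nt)
A = $19,000.00 × (1 + 0.07/4)^(4 × 4)
Growth factor: (1 + 0.07/4)^16 = 1.3199294
A = $19,000.00 × 1.3199294
A = $25,078.66

A = P(1 + r/n)^(nt) = $25,078.66


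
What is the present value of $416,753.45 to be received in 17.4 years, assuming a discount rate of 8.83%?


Present value formula: PV = FV / (1 + r)^t
PV = $416,753.45 / (1 + 0.0883)^17.4
PV = $416,753.45 / 4.359394
PV = $95,598.94

PV = FV / (1 + r)^t = $95,598.94


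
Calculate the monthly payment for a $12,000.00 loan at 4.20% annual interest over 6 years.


Loan payment formula: PMT = PV × r / (1 − (1 + r)^(−n))
Monthly rate r = 0.042/12 = 0.0035, n = 72 months
Denominator: 1 − (1 + 0.042/12)^(−72) = 0.222413
PMT = $12,000.00 × (0.042/12) / 0.222413
PMT = $188.84 per month

PMT = PV × r / (1-(1+r)^(-n)) = $188.84/month


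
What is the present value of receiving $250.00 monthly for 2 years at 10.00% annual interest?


Present value of an ordinary annuity: PV = PMT × (1 − (1 + r)^(−n)) / r
Monthly rate r = 0.1/12 ≈ 0.00833333, n = 24
PV = $250.00 × (1 − (1 + 0.1/12)^(−24)) / (0.1/12)
PV = $250.00 × 21.670855
PV = $5,417.71

PV = PMT × (1-(1+r)^(-n))/r = $5,417.71


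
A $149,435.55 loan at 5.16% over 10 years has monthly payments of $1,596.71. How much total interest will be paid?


Total paid over the life of the loan = PMT × n.
Total paid = $1,596.71 × 120 = $191,605.20
Total interest = total paid − principal = $191,605.20 − $149,435.55 = $42,169.65

Total interest = (PMT × n) - PV = $42,169.65


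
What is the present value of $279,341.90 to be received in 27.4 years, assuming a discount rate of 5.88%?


Present value formula: PV = FV / (1 + r)^t
PV = $279,341.90 / (1 + 0.0588)^27.4
PV = $279,341.90 / 4.785218
PV = $58,376.00

PV = FV / (1 + r)^t = $58,376.00


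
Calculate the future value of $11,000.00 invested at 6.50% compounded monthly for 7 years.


Compound interest formula: A = P(1 + r/n)^(nt)
A = $11,000.00 × (1 + 0.065/12)^(12 × 7)
Growth factor: (1 + 0.065/12)^84 = 1.574239
A = $11,000.00 × 1.574239
A = $17,316.63

A = P(1 + r/n)^(nt) = $17,316.63


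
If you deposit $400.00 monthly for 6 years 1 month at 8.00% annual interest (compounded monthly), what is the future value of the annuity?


Future value of an ordinary annuity: FV = PMT × ((1 + r)^n − 1) / r
Monthly rate r = 0.08/12 ≈ 0.00666667, n = 73
FV = $400.00 × ((1 + 0.08/12)^73 − 1) / (0.08/12)
FV = $400.00 × 93.638827
FV = $37,455.53

FV = PMT × ((1+r)^n - 1)/r = $37,455.53


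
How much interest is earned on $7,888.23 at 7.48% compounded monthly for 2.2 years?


Compound interest earned = final amount − principal.
A = P(1 + r/n)^(nt) = $7,888.23 × (1 + 0.0748/12)^(12 × 2.2) = $9,294.48
Interest = A − P = $9,294.48 − $7,888.23 = $1,406.25

Interest = A - P = $1,406.25


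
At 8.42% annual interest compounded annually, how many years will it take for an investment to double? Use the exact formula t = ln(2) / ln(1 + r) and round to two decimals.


Doubling condition: (1 + r)^t = 2
Take ln of both sides: t × ln(1 + r) = ln(2)
t = ln(2) / ln(1 + r)
t = 0.693147 / 0.080842
t = 8.57

t = ln(2) / ln(1 + r) = 8.57 years


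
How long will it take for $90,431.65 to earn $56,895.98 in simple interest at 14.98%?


Rearrange the simple interest formula for t:
I = P × r × t  ⇒  t = I / (P × r)
t = $56,895.98 / ($90,431.65 × 0.1498)
t = 4.2

t = I/(P×r) = 4.2 years


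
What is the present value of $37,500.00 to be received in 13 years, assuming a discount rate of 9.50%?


Present value formula: PV = FV / (1 + r)^t
PV = $37,500.00 / (1 + 0.095)^13
PV = $37,500.00 / 3.253745
PV = $11,525.18

PV = FV / (1 + r)^t = $11,525.18


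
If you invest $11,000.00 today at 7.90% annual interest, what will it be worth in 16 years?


Future value formula: FV = PV × (1 + r)^t
FV = $11,000.00 × (1 + 0.079)^16
FV = $11,000.00 × 3.375539
FV = $37,130.93

FV = PV × (1 + r)^t = $37,130.93


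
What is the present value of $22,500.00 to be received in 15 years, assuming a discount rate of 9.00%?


Present value formula: PV = FV / (1 + r)^t
PV = $22,500.00 / (1 + 0.09)^15
PV = $22,500.00 / 3.642482
PV = $6,177.11

PV = FV / (1 + r)^t = $6,177.11


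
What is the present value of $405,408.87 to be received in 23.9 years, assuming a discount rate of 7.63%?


Present value formula: PV = FV / (1 + r)^t
PV = $405,408.87 / (1 + 0.0763)^23.9
PV = $405,408.87 / 5.797047
PV = $69,933.69

PV = FV / (1 + r)^t = $69,933.69


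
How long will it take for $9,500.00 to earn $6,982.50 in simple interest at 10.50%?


Rearrange the simple interest formula for t:
I = P × r × t  ⇒  t = I / (P × r)
t = $6,982.50 / ($9,500.00 × 0.105)
t = 7

t = I/(P×r) = 7 years


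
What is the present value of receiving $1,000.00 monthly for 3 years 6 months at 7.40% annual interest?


Present value of an ordinary annuity: PV = PMT × (1 − (1 + r)^(−n)) / r
Monthly rate r = 0.074/12 ≈ 0.00616667, n = 42
PV = $1,000.00 × (1 − (1 + 0.074/12)^(−42)) / (0.074/12)
PV = $1,000.00 × 36.902090
PV = $36,902.09

PV = PMT × (1-(1+r)^(-n))/r = $36,902.09


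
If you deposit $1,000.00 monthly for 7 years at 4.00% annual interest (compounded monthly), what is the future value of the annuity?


Future value of an ordinary annuity: FV = PMT × ((1 + r)^n − 1) / r
Monthly rate r = 0.04/12 ≈ 0.00333333, n = 84
FV = $1,000.00 × ((1 + 0.04/12)^84 − 1) / (0.04/12)
FV = $1,000.00 × 96.754159
FV = $96,754.16

FV = PMT × ((1+r)^n - 1)/r = $96,754.16


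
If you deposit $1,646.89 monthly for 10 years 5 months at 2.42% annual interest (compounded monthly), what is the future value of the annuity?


Future value of an ordinary annuity: FV = PMT × ((1 + r)^n − 1) / r
Monthly rate r = 0.0242/12 ≈ 0.00201667, n = 125
FV = $1,646.89 × ((1 + 0.0242/12)^125 − 1) / (0.0242/12)
FV = $1,646.89 × 142.004965
FV = $233,866.56

FV = PMT × ((1+r)^n - 1)/r = $233,866.56


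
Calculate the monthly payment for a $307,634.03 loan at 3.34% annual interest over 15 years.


Loan payment formula: PMT = PV × r / (1 − (1 + r)^(−n))
Monthly rate r = 0.0334/12 ≈ 0.00278333, n = 180 months
Denominator: 1 − (1 + 0.0334/12)^(−180) = 0.393654
PMT = $307,634.03 × (0.0334/12) / 0.393654
PMT = $2,175.13 per month

PMT = PV × r / (1-(1+r)^(-n)) = $2,175.13/month


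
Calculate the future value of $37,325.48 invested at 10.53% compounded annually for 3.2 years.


Compound interest formula: A = P(1 + r/n)^(nt)
A = $37,325.48 × (1 + 0.1053/1)^(1 × 3.2)
Growth factor: (1 + 0.1053/1)^3.2 = 1.3776425
A = $37,325.48 × 1.3776425
A = $51,421.17

A = P(1 + r/n)^(nt) = $51,421.17


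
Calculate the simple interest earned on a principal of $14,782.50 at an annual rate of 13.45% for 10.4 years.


Simple interest formula: I = P × r × t
I = $14,782.50 × 0.1345 × 10.4
I = $20,677.76

I = P × r × t = $20,677.76


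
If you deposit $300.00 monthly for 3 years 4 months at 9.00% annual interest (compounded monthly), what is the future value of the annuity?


Future value of an ordinary annuity: FV = PMT × ((1 + r)^n − 1) / r
Monthly rate r = 0.09/12 = 0.0075, n = 40
FV = $300.00 × ((1 + 0.09/12)^40 − 1) / (0.09/12)
FV = $300.00 × 46.446482
FV = $13,933.94

FV = PMT × ((1+r)^n - 1)/r = $13,933.94


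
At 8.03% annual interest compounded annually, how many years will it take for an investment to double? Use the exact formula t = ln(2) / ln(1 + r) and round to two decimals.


Doubling condition: (1 + r)^t = 2
Take ln of both sides: t × ln(1 + r) = ln(2)
t = ln(2) / ln(1 + r)
t = 0.693147 / 0.077239
t = 8.97

t = ln(2) / ln(1 + r) = 8.97 years


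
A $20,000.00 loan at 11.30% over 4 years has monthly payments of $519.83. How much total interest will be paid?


Total paid over the life of the loan = PMT × n.
Total paid = $519.83 × 48 = $24,951.84
Total interest = total paid − principal = $24,951.84 − $20,000.00 = $4,951.84

Total interest = (PMT × n) - PV = $4,951.84


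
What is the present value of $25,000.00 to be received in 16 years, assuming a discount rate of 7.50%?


Present value formula: PV = FV / (1 + r)^t
PV = $25,000.00 / (1 + 0.075)^16
PV = $25,000.00 / 3.1807932
PV = $7,859.67

PV = FV / (1 + r)^t = $7,859.67


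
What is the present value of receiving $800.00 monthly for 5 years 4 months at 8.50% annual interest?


Present value of an ordinary annuity: PV = PMT × (1 − (1 + r)^(−n)) / r
Monthly rate r = 0.085/12 ≈ 0.00708333, n = 64
PV = $800.00 × (1 − (1 + 0.085/12)^(−64)) / (0.085/12)
PV = $800.00 × 51.314453
PV = $41,051.56

PV = PMT × (1-(1+r)^(-n))/r = $41,051.56


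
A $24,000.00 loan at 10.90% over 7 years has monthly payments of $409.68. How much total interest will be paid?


Total paid over the life of the loan = PMT × n.
Total paid = $409.68 × 84 = $34,413.12
Total interest = total paid − principal = $34,413.12 − $24,000.00 = $10,413.12

Total interest = (PMT × n) - PV = $10,413.12


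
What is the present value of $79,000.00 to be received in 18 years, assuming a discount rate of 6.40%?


Present value formula: PV = FV / (1 + r)^t
PV = $79,000.00 / (1 + 0.064)^18
PV = $79,000.00 / 3.054565
PV = $25,862.93

PV = FV / (1 + r)^t = $25,862.93


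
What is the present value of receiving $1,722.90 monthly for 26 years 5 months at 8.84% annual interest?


Present value of an ordinary annuity: PV = PMT × (1 − (1 + r)^(−n)) / r
Monthly rate r = 0.0884/12 ≈ 0.00736667, n = 317
PV = $1,722.90 × (1 − (1 + 0.0884/12)^(−317)) / (0.0884/12)
PV = $1,722.90 × 122.495036
PV = $211,046.70

PV = PMT × (1-(1+r)^(-n))/r = $211,046.70


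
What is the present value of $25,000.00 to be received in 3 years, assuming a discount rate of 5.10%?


Present value formula: PV = FV / (1 + r)^t
PV = $25,000.00 / (1 + 0.051)^3
PV = $25,000.00 / 1.160936
PV = $21,534.35

PV = FV / (1 + r)^t = $21,534.35


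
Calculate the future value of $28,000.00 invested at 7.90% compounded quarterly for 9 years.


Compound interest formula: A = P(1 + r/n)^(nt)
A = $28,000.00 × (1 + 0.079/4)^(4 × 9)
Growth factor: (1 + 0.079/4)^36 = 2.0219653
A = $28,000.00 × 2.0219653
A = $56,615.03

A = P(1 + r/n)^(nt) = $56,615.03


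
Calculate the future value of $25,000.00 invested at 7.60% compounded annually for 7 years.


Compound interest formula: A = P(1 + r/n)^(nt)
A = $25,000.00 × (1 + 0.076/1)^(1 × 7)
Growth factor: (1 + 0.076/1)^7 = 1.6698824
A = $25,000.00 × 1.6698824
A = $41,747.06

A = P(1 + r/n)^(nt) = $41,747.06


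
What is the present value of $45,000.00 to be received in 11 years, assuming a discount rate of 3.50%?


Present value formula: PV = FV / (1 + r)^t
PV = $45,000.00 / (1 + 0.035)^11
PV = $45,000.00 / 1.4599697
PV = $30,822.56

PV = FV / (1 + r)^t = $30,822.56


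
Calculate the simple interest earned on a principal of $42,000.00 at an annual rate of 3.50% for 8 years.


Simple interest formula: I = P × r × t
I = $42,000.00 × 0.035 × 8
I = $11,760.00

I = P × r × t = $11,760.00


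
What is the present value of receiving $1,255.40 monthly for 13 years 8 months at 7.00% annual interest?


Present value of an ordinary annuity: PV = PMT × (1 − (1 + r)^(−n)) / r
Monthly rate r = 0.07/12 ≈ 0.00583333, n = 164
PV = $1,255.40 × (1 − (1 + 0.07/12)^(−164)) / (0.07/12)
PV = $1,255.40 × 105.387325
PV = $132,303.25

PV = PMT × (1-(1+r)^(-n))/r = $132,303.25


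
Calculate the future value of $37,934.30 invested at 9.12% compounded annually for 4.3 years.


Compound interest formula: A = P(1 + r/n)^(nt)
A = $37,934.30 × (1 + 0.0912/1)^(1 × 4.3)
Growth factor: (1 + 0.0912/1)^4.3 = 1.4554213
A = $37,934.30 × 1.4554213
A = $55,210.39

A = P(1 + r/n)^(nt) = $55,210.39


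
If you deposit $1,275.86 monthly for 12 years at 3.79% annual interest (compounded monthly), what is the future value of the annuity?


Future value of an ordinary annuity: FV = PMT × ((1 + r)^n − 1) / r
Monthly rate r = 0.0379/12 ≈ 0.00315833, n = 144
FV = $1,275.86 × ((1 + 0.0379/12)^144 − 1) / (0.0379/12)
FV = $1,275.86 × 181.9722974
FV = $232,171.18

FV = PMT × ((1+r)^n - 1)/r = $232,171.18


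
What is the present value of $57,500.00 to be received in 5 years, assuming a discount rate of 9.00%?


Present value formula: PV = FV / (1 + r)^t
PV = $57,500.00 / (1 + 0.09)^5
PV = $57,500.00 / 1.538624
PV = $37,371.05

PV = FV / (1 + r)^t = $37,371.05


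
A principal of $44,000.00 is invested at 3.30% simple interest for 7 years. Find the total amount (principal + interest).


Total amount formula: A = P(1 + rt) = P + P·r·t
Interest: I = P × r × t = $44,000.00 × 0.033 × 7 = $10,164.00
A = P + I = $44,000.00 + $10,164.00 = $54,164.00

A = P + I = P(1 + rt) = $54,164.00


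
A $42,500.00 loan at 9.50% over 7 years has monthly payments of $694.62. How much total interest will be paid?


Total paid over the life of the loan = PMT × n.
Total paid = $694.62 × 84 = $58,348.08
Total interest = total paid − principal = $58,348.08 − $42,500.00 = $15,848.08

Total interest = (PMT × n) - PV = $15,848.08


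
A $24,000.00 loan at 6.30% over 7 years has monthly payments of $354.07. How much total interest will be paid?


Total paid over the life of the loan = PMT × n.
Total paid = $354.07 × 84 = $29,741.88
Total interest = total paid − principal = $29,741.88 − $24,000.00 = $5,741.88

Total interest = (PMT × n) - PV = $5,741.88


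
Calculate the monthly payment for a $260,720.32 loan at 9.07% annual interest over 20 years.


Loan payment formula: PMT = PV × r / (1 − (1 + r)^(−n))
Monthly rate r = 0.0907/12 ≈ 0.00755833, n = 240 months
Denominator: 1 − (1 + 0.0907/12)^(−240) = 0.835884
PMT = $260,720.32 × (0.0907/12) / 0.835884
PMT = $2,357.52 per month

PMT = PV × r / (1-(1+r)^(-n)) = $2,357.52/month


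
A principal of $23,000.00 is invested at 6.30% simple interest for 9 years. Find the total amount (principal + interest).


Total amount formula: A = P(1 + rt) = P + P·r·t
Interest: I = P × r × t = $23,000.00 × 0.063 × 9 = $13,041.00
A = P + I = $23,000.00 + $13,041.00 = $36,041.00

A = P + I = P(1 + rt) = $36,041.00


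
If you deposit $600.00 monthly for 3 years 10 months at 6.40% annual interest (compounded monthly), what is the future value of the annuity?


Future value of an ordinary annuity: FV = PMT × ((1 + r)^n − 1) / r
Monthly rate r = 0.064/12 ≈ 0.00533333, n = 46
FV = $600.00 × ((1 + 0.064/12)^46 − 1) / (0.064/12)
FV = $600.00 × 51.977693
FV = $31,186.62

FV = PMT × ((1+r)^n - 1)/r = $31,186.62


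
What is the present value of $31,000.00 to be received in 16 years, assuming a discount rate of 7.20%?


Present value formula: PV = FV / (1 + r)^t
PV = $31,000.00 / (1 + 0.072)^16
PV = $31,000.00 / 3.0417013
PV = $10,191.66

PV = FV / (1 + r)^t = $10,191.66


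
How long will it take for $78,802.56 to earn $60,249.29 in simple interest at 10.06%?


Rearrange the simple interest formula for t:
I = P × r × t  ⇒  t = I / (P × r)
t = $60,249.29 / ($78,802.56 × 0.1006)
t = 7.6

t = I/(P×r) = 7.6 years


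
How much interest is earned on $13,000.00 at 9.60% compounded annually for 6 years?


Compound interest earned = final amount − principal.
A = P(1 + r/n)^(nt) = $13,000.00 × (1 + 0.096/1)^(1 × 6) = $22,532.36
Interest = A − P = $22,532.36 − $13,000.00 = $9,532.36

Interest = A - P = $9,532.36


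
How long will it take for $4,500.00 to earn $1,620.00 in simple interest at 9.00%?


Rearrange the simple interest formula for t:
I = P × r × t  ⇒  t = I / (P × r)
t = $1,620.00 / ($4,500.00 × 0.09)
t = 4

t = I/(P×r) = 4 years


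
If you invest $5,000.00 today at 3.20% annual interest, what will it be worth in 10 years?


Future value formula: FV = PV × (1 + r)^t
FV = $5,000.00 × (1 + 0.032)^10
FV = $5,000.00 × 1.37024105
FV = $6,851.21

FV = PV × (1 + r)^t = $6,851.21


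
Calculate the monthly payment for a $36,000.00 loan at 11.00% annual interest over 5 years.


Loan payment formula: PMT = PV × r / (1 − (1 + r)^(−n))
Monthly rate r = 0.11/12 ≈ 0.00916667, n = 60 months
Denominator: 1 − (1 + 0.11/12)^(−60) = 0.421603
PMT = $36,000.00 × (0.11/12) / 0.421603
PMT = $782.73 per month

PMT = PV × r / (1-(1+r)^(-n)) = $782.73/month


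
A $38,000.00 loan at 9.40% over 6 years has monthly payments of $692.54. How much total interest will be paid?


Total paid over the life of the loan = PMT × n.
Total paid = $692.54 × 72 = $49,862.88
Total interest = total paid − principal = $49,862.88 − $38,000.00 = $11,862.88

Total interest = (PMT × n) - PV = $11,862.88


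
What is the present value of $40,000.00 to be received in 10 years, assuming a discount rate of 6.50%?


Present value formula: PV = FV / (1 + r)^t
PV = $40,000.00 / (1 + 0.065)^10
PV = $40,000.00 / 1.8771375
PV = $21,309.04

PV = FV / (1 + r)^t = $21,309.04


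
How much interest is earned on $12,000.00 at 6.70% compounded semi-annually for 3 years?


Compound interest earned = final amount − principal.
A = P(1 + r/n)^(nt) = $12,000.00 × (1 + 0.067/2)^(2 × 3) = $14,623.26
Interest = A − P = $14,623.26 − $12,000.00 = $2,623.26

Interest = A - P = $2,623.26


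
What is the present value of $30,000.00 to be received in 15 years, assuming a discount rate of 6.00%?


Present value formula: PV = FV / (1 + r)^t
PV = $30,000.00 / (1 + 0.06)^15
PV = $30,000.00 / 2.396558
PV = $12,517.95

PV = FV / (1 + r)^t = $12,517.95


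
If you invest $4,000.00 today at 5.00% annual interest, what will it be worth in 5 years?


Future value formula: FV = PV × (1 + r)^t
FV = $4,000.00 × (1 + 0.05)^5
FV = $4,000.00 × 1.276282
FV = $5,105.13

FV = PV × (1 + r)^t = $5,105.13


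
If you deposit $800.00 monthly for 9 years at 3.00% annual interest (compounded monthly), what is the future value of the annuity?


Future value of an ordinary annuity: FV = PMT × ((1 + r)^n − 1) / r
Monthly rate r = 0.03/12 = 0.0025, n = 108
FV = $800.00 × ((1 + 0.03/12)^108 − 1) / (0.03/12)
FV = $800.00 × 123.809259
FV = $99,047.41

FV = PMT × ((1+r)^n - 1)/r = $99,047.41


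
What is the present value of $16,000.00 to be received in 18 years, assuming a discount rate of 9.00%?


Present value formula: PV = FV / (1 + r)^t
PV = $16,000.00 / (1 + 0.09)^18
PV = $16,000.00 / 4.717120
PV = $3,391.90

PV = FV / (1 + r)^t = $3,391.90


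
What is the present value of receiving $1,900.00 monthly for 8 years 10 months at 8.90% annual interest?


Present value of an ordinary annuity: PV = PMT × (1 − (1 + r)^(−n)) / r
Monthly rate r = 0.089/12 ≈ 0.00741667, n = 106
PV = $1,900.00 × (1 − (1 + 0.089/12)^(−106)) / (0.089/12)
PV = $1,900.00 × 73.225420
PV = $139,128.30

PV = PMT × (1-(1+r)^(-n))/r = $139,128.30


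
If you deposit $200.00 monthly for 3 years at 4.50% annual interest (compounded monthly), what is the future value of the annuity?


Future value of an ordinary annuity: FV = PMT × ((1 + r)^n − 1) / r
Monthly rate r = 0.045/12 = 0.00375, n = 36
FV = $200.00 × ((1 + 0.045/12)^36 − 1) / (0.045/12)
FV = $200.00 × 38.466089
FV = $7,693.22

FV = PMT × ((1+r)^n - 1)/r = $7,693.22


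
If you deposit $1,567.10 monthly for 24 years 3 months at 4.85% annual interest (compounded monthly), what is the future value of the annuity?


Future value of an ordinary annuity: FV = PMT × ((1 + r)^n − 1) / r
Monthly rate r = 0.0485/12 ≈ 0.00404167, n = 291
FV = $1,567.10 × ((1 + 0.0485/12)^291 − 1) / (0.0485/12)
FV = $1,567.10 × 552.770171
FV = $866,246.13

FV = PMT × ((1+r)^n - 1)/r = $866,246.13


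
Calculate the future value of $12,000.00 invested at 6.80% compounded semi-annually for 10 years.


Compound interest formula: A = P(1 + r/n)^(nt)
A = $12,000.00 × (1 + 0.068/2)^(2 × 10)
Growth factor: (1 + 0.068/2)^20 = 1.951690
A = $12,000.00 × 1.951690
A = $23,420.28

A = P(1 + r/n)^(nt) = $23,420.28


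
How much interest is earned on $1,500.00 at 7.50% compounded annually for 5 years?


Compound interest earned = final amount − principal.
A = P(1 + r/n)^(nt) = $1,500.00 × (1 + 0.075/1)^(1 × 5) = $2,153.44
Interest = A − P = $2,153.44 − $1,500.00 = $653.44

Interest = A - P = $653.44


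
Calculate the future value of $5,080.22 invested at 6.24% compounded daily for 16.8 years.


Compound interest formula: A = P(1 + r/n)^(nt)
A = $5,080.22 × (1 + 0.0624/365)^(365 × 16.8)
Growth factor: (1 + 0.0624/365)^6132 = 2.852599
A = $5,080.22 × 2.852599
A = $14,491.83

A = P(1 + r/n)^(nt) = $14,491.83


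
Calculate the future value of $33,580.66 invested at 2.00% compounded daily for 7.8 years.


Compound interest formula: A = P(1 + r/n)^(nt)
A = $33,580.66 × (1 + 0.02/365)^(365 × 7.8)
Growth factor: (1 + 0.02/365)^2847 = 1.1688212
A = $33,580.66 × 1.1688212
A = $39,249.79

A = P(1 + r/n)^(nt) = $39,249.79


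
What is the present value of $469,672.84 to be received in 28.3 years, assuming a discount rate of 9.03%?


Present value formula: PV = FV / (1 + r)^t
PV = $469,672.84 / (1 + 0.0903)^28.3
PV = $469,672.84 / 11.549206
PV = $40,667.11

PV = FV / (1 + r)^t = $40,667.11


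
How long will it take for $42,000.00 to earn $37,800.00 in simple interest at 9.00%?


Rearrange the simple interest formula for t:
I = P × r × t  ⇒  t = I / (P × r)
t = $37,800.00 / ($42,000.00 × 0.09)
t = 10

t = I/(P×r) = 10 years


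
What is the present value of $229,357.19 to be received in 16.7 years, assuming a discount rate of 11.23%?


Present value formula: PV = FV / (1 + r)^t
PV = $229,357.19 / (1 + 0.1123)^16.7
PV = $229,357.19 / 5.914341
PV = $38,779.84

PV = FV / (1 + r)^t = $38,779.84


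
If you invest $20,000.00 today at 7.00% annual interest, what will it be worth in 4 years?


Future value formula: FV = PV × (1 + r)^t
FV = $20,000.00 × (1 + 0.07)^4
FV = $20,000.00 × 1.310796
FV = $26,215.92

FV = PV × (1 + r)^t = $26,215.92


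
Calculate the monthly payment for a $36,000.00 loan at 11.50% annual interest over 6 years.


Loan payment formula: PMT = PV × r / (1 − (1 + r)^(−n))
Monthly rate r = 0.115/12 ≈ 0.00958333, n = 72 months
Denominator: 1 − (1 + 0.115/12)^(−72) = 0.496773
PMT = $36,000.00 × (0.115/12) / 0.496773
PMT = $694.48 per month

PMT = PV × r / (1-(1+r)^(-n)) = $694.48/month
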